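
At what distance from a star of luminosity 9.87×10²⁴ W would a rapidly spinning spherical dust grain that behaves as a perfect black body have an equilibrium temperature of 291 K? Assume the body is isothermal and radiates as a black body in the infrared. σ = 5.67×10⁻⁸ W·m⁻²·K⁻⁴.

For an isothermal black-emitting sphere, (1−a)S·πr² = σ·4πr²·T⁴ ⇒ S = 4σT⁴/(1−a).
S = 4·5.67×10⁻⁸·(291)⁴/1.00 = 1626 W/m².
Flux falls as S = L/(4πd²), so d = √(L/(4πS)) = √(9.87×10²⁴/(4π·1626)).

d ≈ 2.20×10¹⁰ m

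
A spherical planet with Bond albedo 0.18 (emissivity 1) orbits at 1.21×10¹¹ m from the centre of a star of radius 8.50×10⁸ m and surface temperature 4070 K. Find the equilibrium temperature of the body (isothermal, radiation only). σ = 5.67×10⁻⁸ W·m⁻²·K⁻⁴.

T ≈ 230 K

The star's surface emits σT_*⁴; at distance d the flux is S = σT_*⁴(R_*/d)².
S = 5.67×10⁻⁸·(4070)⁴·(8.50×10⁸/1.21×10¹¹)² = 767.8 W/m².
For an isothermal sphere T⁴ = (1−a)S/(4σ) = 2.776×10⁹ K⁴.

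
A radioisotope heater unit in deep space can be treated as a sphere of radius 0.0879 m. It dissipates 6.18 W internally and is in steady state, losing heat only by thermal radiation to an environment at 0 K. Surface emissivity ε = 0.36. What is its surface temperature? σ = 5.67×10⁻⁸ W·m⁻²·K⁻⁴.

T ≈ 236 K

Steady state: internal power = radiated power, P = εσA T⁴.
Radiating area A = 4πr² = 0.09709 m².
T⁴ = P/(εσA) = 6.18/(0.36·5.67×10⁻⁸·0.09709) = 3.118×10⁹ K⁴.
T = (3.118×10⁹)^(1/4).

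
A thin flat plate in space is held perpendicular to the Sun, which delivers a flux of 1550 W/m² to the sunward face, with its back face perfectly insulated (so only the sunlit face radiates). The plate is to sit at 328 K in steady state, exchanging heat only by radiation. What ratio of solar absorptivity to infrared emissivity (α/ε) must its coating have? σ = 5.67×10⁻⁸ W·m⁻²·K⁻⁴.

Balance: αS·A = εσ·1A·T⁴ ⇒ α/ε = σT⁴/S.
α/ε = 5.67×10⁻⁸·(328)⁴/1550 = 5.67×10⁻⁸·1.157×10¹⁰/1550.

α/ε ≈ 0.423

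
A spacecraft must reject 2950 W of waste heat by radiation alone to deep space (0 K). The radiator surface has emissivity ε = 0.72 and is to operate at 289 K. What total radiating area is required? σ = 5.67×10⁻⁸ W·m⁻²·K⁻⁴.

P = εσA T⁴ ⇒ A = P/(εσT⁴).
T⁴ = 6.976×10⁹ K⁴.
A = 2950/(0.72 × 5.67×10⁻⁸ × 6.976×10⁹).

A ≈ 10.4 m²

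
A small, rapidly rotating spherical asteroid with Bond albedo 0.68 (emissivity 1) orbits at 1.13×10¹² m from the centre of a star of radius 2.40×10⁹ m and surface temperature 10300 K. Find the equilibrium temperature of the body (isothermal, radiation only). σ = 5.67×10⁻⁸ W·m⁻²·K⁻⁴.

T ≈ 252 K

The star's surface emits σT_*⁴; at distance d the flux is S = σT_*⁴(R_*/d)².
S = 5.67×10⁻⁸·(10300)⁴·(2.40×10⁹/1.13×10¹²)² = 2879 W/m².
For an isothermal sphere T⁴ = (1−a)S/(4σ) = 4.062×10⁹ K⁴.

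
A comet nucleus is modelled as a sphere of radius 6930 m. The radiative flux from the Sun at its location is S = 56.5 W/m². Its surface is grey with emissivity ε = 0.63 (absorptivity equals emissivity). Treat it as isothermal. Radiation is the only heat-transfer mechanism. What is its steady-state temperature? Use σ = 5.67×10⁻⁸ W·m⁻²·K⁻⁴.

T ≈ 126 K

At equilibrium, absorbed power = emitted power.
Absorbing cross-section = πr² = 1.509×10⁸ m²; emitting surface = 4πr² = 6.035×10⁸ m² (ratio 4).
εS·A_cross = εσ·A_surf·T⁴  ⇒  T⁴ = S/(4σ)   (ε cancels).
T⁴ = 56.5/(4·5.67×10⁻⁸) = 2.491×10⁸ K⁴.
T = (2.491×10⁸)^(1/4).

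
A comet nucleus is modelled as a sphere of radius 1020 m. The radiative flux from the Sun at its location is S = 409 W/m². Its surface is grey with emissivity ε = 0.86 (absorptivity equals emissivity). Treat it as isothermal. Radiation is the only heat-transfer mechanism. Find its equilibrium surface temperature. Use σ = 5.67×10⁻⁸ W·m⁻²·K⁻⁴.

At equilibrium, absorbed power = emitted power.
Absorbing cross-section = πr² = 3.269×10⁶ m²; emitting surface = 4πr² = 1.307×10⁷ m² (ratio 4).
εS·A_cross = εσ·A_surf·T⁴  ⇒  T⁴ = S/(4σ)   (ε cancels).
T⁴ = 409/(4·5.67×10⁻⁸) = 1.803×10⁹ K⁴.
T = (1.803×10⁹)^(1/4).

T ≈ 206 K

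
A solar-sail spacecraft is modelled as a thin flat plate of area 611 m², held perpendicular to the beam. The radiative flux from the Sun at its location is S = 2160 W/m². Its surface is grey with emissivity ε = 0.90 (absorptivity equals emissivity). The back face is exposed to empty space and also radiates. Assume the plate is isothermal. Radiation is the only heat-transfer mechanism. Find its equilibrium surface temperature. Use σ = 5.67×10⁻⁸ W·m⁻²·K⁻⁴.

At equilibrium, absorbed power = emitted power.
Absorbing cross-section = A = 611.0 m²; emitting surface = 2A = 1222 m² (ratio 2).
εS·A_cross = εσ·A_surf·T⁴  ⇒  T⁴ = S/(2σ)   (ε cancels).
T⁴ = 2160/(2·5.67×10⁻⁸) = 1.905×10¹⁰ K⁴.
T = (1.905×10¹⁰)^(1/4).

T ≈ 372 K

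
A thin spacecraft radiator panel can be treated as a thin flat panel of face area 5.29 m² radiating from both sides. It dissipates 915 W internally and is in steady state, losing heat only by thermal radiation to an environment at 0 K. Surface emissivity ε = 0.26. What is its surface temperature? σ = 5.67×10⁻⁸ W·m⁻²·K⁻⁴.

Steady state: internal power = radiated power, P = εσA T⁴.
Radiating area A = 2·5.29 = 10.58 m².
T⁴ = P/(εσA) = 915/(0.26·5.67×10⁻⁸·10.58) = 5.866×10⁹ K⁴.
T = (5.866×10⁹)^(1/4).

T ≈ 277 K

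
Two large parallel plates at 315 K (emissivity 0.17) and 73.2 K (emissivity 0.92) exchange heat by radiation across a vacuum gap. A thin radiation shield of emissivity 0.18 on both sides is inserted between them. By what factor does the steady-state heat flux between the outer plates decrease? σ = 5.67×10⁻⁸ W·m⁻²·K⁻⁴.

factor ≈ 2.69

Without shield: q₀ = σΔ(T⁴)/(1/ε₁+1/ε₂−1) with denominator 5.969.
With shield the two gaps are in series; the resistances add: (1/ε₁+1/ε_s−1)+(1/ε_s+1/ε₂−1) = 10.44+5.643 = 16.08.
Heat-flux ratio q₀/q = 16.08/5.969.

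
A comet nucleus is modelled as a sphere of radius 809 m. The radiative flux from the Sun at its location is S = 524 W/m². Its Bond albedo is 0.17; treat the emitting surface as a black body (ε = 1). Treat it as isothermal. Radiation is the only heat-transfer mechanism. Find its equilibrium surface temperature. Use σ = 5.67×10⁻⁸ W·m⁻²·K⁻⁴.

At equilibrium, absorbed power = emitted power.
Absorbing cross-section = πr² = 2.056×10⁶ m²; emitting surface = 4πr² = 8.224×10⁶ m² (ratio 4).
(1−a)S·A_cross = εσ·A_surf·T⁴  ⇒  T⁴ = (1−a)S/(4σ).
T⁴ = 0.830·524/(4·5.67×10⁻⁸) = 1.918×10⁹ K⁴.
T = (1.918×10⁹)^(1/4).

T ≈ 209 K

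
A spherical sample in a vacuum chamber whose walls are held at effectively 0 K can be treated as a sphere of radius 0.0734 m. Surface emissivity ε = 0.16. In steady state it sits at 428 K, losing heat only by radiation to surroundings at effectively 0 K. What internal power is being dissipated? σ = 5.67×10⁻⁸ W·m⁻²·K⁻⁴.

P ≈ 20.6 W

Steady state: P = εσA T⁴.
A = 4πr² = 0.06770 m²; T⁴ = (428)⁴ = 3.356×10¹⁰ K⁴.
P = 0.16 × 5.67×10⁻⁸ × 0.06770 × 3.356×10¹⁰.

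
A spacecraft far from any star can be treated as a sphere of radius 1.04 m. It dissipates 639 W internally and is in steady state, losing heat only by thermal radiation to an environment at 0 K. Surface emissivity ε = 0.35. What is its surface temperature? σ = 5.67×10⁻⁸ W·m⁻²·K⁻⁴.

T ≈ 221 K

Steady state: internal power = radiated power, P = εσA T⁴.
Radiating area A = 4πr² = 13.59 m².
T⁴ = P/(εσA) = 639/(0.35·5.67×10⁻⁸·13.59) = 2.369×10⁹ K⁴.
T = (2.369×10⁹)^(1/4).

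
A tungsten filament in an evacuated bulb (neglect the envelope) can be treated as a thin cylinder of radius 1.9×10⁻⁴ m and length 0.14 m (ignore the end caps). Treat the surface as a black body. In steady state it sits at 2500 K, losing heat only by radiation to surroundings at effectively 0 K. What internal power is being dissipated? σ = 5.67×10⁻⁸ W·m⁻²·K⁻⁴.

Steady state: P = εσA T⁴.
A = 2πrL = 1.671×10⁻⁴ m²; T⁴ = (2500)⁴ = 3.906×10¹³ K⁴.
P = 1.0 × 5.67×10⁻⁸ × 1.671×10⁻⁴ × 3.906×10¹³.

P ≈ 370 W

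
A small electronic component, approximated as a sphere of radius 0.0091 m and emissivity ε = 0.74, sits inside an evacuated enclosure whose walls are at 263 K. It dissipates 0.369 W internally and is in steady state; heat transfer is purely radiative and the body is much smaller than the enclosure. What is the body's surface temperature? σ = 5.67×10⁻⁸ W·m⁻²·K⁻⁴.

T ≈ 339 K

For a small grey body in a large enclosure, net radiated power = εσA(T⁴ − T_w⁴).
Steady state: P = εσA(T⁴ − T_w⁴) with A = 4πr² = 0.001041 m².
T⁴ = P/(εσA) + T_w⁴ = 0.369/(0.74·5.67×10⁻⁸·0.001041) + (263)⁴
    = 8.451×10⁹ + 4.784×10⁹ = 1.324×10¹⁰ K⁴.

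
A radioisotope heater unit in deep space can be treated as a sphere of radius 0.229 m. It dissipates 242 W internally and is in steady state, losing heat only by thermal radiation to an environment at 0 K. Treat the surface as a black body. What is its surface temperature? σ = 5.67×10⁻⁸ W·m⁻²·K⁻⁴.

T ≈ 284 K

Steady state: internal power = radiated power, P = εσA T⁴.
Radiating area A = 4πr² = 0.6590 m².
T⁴ = P/(εσA) = 242/(1.0·5.67×10⁻⁸·0.6590) = 6.477×10⁹ K⁴.
T = (6.477×10⁹)^(1/4).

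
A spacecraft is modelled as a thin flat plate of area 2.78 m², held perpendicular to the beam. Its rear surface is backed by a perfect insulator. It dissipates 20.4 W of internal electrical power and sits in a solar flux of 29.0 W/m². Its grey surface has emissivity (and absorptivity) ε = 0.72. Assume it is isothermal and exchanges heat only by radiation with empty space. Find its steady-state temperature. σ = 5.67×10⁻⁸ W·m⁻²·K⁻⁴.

T ≈ 162 K

At steady state, absorbed solar power + internal power = radiated power.
Absorbed: α·S·A_cross = 0.72·29.0·2.780 = 58.05 W (cross-section A).
Total input = 58.05 + 20.4 = 78.45 W.
Radiated: εσ·A_surf·T⁴ with A_surf = A = 2.780 m².
T⁴ = 78.45/(0.72·5.67×10⁻⁸·2.780) = 6.912×10⁸ K⁴.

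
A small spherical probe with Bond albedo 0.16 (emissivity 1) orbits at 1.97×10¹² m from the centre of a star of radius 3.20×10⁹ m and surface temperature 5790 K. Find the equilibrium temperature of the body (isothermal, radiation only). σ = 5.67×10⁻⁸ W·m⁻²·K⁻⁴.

T ≈ 158 K

The star's surface emits σT_*⁴; at distance d the flux is S = σT_*⁴(R_*/d)².
S = 5.67×10⁻⁸·(5790)⁴·(3.20×10⁹/1.97×10¹²)² = 168.1 W/m².
For an isothermal sphere T⁴ = (1−a)S/(4σ) = 6.227×10⁸ K⁴.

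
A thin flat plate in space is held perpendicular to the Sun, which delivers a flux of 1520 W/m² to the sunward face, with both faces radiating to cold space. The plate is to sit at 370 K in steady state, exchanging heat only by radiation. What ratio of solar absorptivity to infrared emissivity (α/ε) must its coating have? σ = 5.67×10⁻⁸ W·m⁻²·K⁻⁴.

Balance: αS·A = εσ·2A·T⁴ ⇒ α/ε = 2σT⁴/S.
α/ε = 2·5.67×10⁻⁸·(370)⁴/1520 = 2·5.67×10⁻⁸·1.874×10¹⁰/1520.

α/ε ≈ 1.40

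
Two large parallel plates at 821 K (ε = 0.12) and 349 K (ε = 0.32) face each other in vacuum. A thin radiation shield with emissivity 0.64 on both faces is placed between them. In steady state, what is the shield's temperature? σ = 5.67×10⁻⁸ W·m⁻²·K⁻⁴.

In steady state the net flux on the hot side equals that on the cold side.
σ(T₁⁴−T_s⁴)/D₁ = σ(T_s⁴−T₂⁴)/D₂, with D₁ = 1/ε₁+1/ε_s−1 = 8.896, D₂ = 1/ε_s+1/ε₂−1 = 3.688.
Solve for T_s⁴: T_s⁴ = (D₂·T₁⁴ + D₁·T₂⁴)/(D₁+D₂) = 1.436×10¹¹ K⁴.

T_s ≈ 616 K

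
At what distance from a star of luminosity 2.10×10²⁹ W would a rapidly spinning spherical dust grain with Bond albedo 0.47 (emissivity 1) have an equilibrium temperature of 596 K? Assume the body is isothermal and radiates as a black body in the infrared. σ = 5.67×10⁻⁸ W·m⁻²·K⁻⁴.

For an isothermal black-emitting sphere, (1−a)S·πr² = σ·4πr²·T⁴ ⇒ S = 4σT⁴/(1−a).
S = 4·5.67×10⁻⁸·(596)⁴/0.530 = 53990 W/m².
Flux falls as S = L/(4πd²), so d = √(L/(4πS)) = √(2.10×10²⁹/(4π·53990)).

d ≈ 5.56×10¹¹ m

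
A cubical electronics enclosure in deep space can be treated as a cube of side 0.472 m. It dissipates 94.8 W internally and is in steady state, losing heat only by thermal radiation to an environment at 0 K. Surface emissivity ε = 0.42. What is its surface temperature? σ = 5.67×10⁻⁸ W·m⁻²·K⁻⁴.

Steady state: internal power = radiated power, P = εσA T⁴.
Radiating area A = 6L² = 1.337 m².
T⁴ = P/(εσA) = 94.8/(0.42·5.67×10⁻⁸·1.337) = 2.978×10⁹ K⁴.
T = (2.978×10⁹)^(1/4).

T ≈ 234 K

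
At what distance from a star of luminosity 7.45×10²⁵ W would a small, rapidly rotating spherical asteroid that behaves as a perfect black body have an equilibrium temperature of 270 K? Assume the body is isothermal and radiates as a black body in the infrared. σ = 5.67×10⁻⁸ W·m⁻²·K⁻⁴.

d ≈ 7.01×10¹⁰ m

For an isothermal black-emitting sphere, (1−a)S·πr² = σ·4πr²·T⁴ ⇒ S = 4σT⁴/(1−a).
S = 4·5.67×10⁻⁸·(270)⁴/1.00 = 1205 W/m².
Flux falls as S = L/(4πd²), so d = √(L/(4πS)) = √(7.45×10²⁵/(4π·1205)).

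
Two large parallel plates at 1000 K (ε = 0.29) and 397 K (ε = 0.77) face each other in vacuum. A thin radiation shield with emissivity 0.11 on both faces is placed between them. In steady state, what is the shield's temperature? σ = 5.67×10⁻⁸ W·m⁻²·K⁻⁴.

T_s ≈ 825 K

In steady state the net flux on the hot side equals that on the cold side.
σ(T₁⁴−T_s⁴)/D₁ = σ(T_s⁴−T₂⁴)/D₂, with D₁ = 1/ε₁+1/ε_s−1 = 11.54, D₂ = 1/ε_s+1/ε₂−1 = 9.390.
Solve for T_s⁴: T_s⁴ = (D₂·T₁⁴ + D₁·T₂⁴)/(D₁+D₂) = 4.623×10¹¹ K⁴.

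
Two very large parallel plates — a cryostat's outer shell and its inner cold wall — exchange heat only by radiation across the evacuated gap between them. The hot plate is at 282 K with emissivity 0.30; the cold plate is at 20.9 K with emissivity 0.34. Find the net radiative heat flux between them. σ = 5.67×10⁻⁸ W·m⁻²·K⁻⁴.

For two infinite grey parallel plates, q = σ(T₁⁴ − T₂⁴)/(1/ε₁ + 1/ε₂ − 1).
T₁⁴ − T₂⁴ = 6.324×10⁹ − 1.908×10⁵ = 6.324×10⁹ K⁴.
1/ε₁ + 1/ε₂ − 1 = 3.333 + 2.941 − 1 = 5.275.
q = 5.67×10⁻⁸ × 6.324×10⁹ / 5.275.

q ≈ 68.0 W/m²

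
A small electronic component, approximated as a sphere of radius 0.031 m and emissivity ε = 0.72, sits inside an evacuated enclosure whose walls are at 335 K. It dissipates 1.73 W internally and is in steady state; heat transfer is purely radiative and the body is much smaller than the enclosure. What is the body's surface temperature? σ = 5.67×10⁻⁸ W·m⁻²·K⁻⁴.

T ≈ 356 K

For a small grey body in a large enclosure, net radiated power = εσA(T⁴ − T_w⁴).
Steady state: P = εσA(T⁴ − T_w⁴) with A = 4πr² = 0.01208 m².
T⁴ = P/(εσA) + T_w⁴ = 1.73/(0.72·5.67×10⁻⁸·0.01208) + (335)⁴
    = 3.509×10⁹ + 1.259×10¹⁰ = 1.610×10¹⁰ K⁴.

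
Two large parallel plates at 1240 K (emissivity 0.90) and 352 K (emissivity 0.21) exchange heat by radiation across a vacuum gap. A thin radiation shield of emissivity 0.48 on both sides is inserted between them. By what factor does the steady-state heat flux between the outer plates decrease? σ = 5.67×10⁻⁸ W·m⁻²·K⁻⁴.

Without shield: q₀ = σΔ(T⁴)/(1/ε₁+1/ε₂−1) with denominator 4.873.
With shield the two gaps are in series; the resistances add: (1/ε₁+1/ε_s−1)+(1/ε_s+1/ε₂−1) = 2.194+5.845 = 8.040.
Heat-flux ratio q₀/q = 8.040/4.873.

factor ≈ 1.65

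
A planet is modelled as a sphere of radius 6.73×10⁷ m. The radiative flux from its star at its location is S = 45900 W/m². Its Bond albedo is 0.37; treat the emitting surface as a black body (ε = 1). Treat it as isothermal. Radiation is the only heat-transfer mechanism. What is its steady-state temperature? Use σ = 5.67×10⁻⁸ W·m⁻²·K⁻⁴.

T ≈ 598 K

At equilibrium, absorbed power = emitted power.
Absorbing cross-section = πr² = 1.423×10¹⁶ m²; emitting surface = 4πr² = 5.692×10¹⁶ m² (ratio 4).
(1−a)S·A_cross = εσ·A_surf·T⁴  ⇒  T⁴ = (1−a)S/(4σ).
T⁴ = 0.630·45900/(4·5.67×10⁻⁸) = 1.275×10¹¹ K⁴.
T = (1.275×10¹¹)^(1/4).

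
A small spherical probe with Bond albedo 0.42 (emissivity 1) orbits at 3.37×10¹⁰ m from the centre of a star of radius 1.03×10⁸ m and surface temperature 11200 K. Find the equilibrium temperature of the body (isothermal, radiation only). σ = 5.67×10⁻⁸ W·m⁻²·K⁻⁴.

T ≈ 382 K

The star's surface emits σT_*⁴; at distance d the flux is S = σT_*⁴(R_*/d)².
S = 5.67×10⁻⁸·(11200)⁴·(1.03×10⁸/3.37×10¹⁰)² = 8334 W/m².
For an isothermal sphere T⁴ = (1−a)S/(4σ) = 2.131×10¹⁰ K⁴.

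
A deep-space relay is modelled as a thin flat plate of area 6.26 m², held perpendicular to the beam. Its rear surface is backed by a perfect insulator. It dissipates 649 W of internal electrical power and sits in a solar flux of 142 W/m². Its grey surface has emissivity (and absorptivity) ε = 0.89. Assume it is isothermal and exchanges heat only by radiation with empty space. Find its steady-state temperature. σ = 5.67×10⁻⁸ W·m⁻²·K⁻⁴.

At steady state, absorbed solar power + internal power = radiated power.
Absorbed: α·S·A_cross = 0.89·142·6.260 = 791.1 W (cross-section A).
Total input = 791.1 + 649 = 1440 W.
Radiated: εσ·A_surf·T⁴ with A_surf = A = 6.260 m².
T⁴ = 1440/(0.89·5.67×10⁻⁸·6.260) = 4.559×10⁹ K⁴.

T ≈ 260 K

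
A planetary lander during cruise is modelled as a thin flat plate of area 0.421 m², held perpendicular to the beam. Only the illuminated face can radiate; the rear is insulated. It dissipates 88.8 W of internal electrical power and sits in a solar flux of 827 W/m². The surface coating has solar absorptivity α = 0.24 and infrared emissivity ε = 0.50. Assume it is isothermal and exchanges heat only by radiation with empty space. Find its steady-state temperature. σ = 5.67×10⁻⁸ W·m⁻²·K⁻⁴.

At steady state, absorbed solar power + internal power = radiated power.
Absorbed: α·S·A_cross = 0.24·827·0.4210 = 83.56 W (cross-section A).
Total input = 83.56 + 88.8 = 172.4 W.
Radiated: εσ·A_surf·T⁴ with A_surf = A = 0.4210 m².
T⁴ = 172.4/(0.50·5.67×10⁻⁸·0.4210) = 1.444×10¹⁰ K⁴.

T ≈ 347 K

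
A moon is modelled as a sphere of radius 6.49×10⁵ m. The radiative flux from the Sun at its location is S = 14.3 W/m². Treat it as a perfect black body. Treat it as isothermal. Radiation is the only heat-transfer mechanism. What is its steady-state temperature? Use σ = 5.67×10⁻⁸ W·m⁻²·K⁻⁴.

At equilibrium, absorbed power = emitted power.
Absorbing cross-section = πr² = 1.323×10¹² m²; emitting surface = 4πr² = 5.293×10¹² m² (ratio 4).
S·A_cross = εσ·A_surf·T⁴  ⇒  T⁴ = S/(4σ).
T⁴ = 1.00·14.3/(4·5.67×10⁻⁸) = 6.305×10⁷ K⁴.
T = (6.305×10⁷)^(1/4).

T ≈ 89.1 K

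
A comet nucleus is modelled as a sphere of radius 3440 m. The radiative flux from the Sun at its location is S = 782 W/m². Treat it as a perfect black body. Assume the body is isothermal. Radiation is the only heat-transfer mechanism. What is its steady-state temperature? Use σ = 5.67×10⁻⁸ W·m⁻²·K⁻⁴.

At equilibrium, absorbed power = emitted power.
Absorbing cross-section = πr² = 3.718×10⁷ m²; emitting surface = 4πr² = 1.487×10⁸ m² (ratio 4).
S·A_cross = εσ·A_surf·T⁴  ⇒  T⁴ = S/(4σ).
T⁴ = 1.00·782/(4·5.67×10⁻⁸) = 3.448×10⁹ K⁴.
T = (3.448×10⁹)^(1/4).

T ≈ 242 K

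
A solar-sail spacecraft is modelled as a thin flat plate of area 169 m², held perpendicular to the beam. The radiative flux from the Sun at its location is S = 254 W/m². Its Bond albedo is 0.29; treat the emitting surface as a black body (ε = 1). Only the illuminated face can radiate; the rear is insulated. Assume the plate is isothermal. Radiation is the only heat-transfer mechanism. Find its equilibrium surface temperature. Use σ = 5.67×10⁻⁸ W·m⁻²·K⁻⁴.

T ≈ 237 K

At equilibrium, absorbed power = emitted power.
Absorbing cross-section = A = 169.0 m²; emitting surface = A = 169.0 m² (ratio 1).
(1−a)S·A_cross = εσ·A_surf·T⁴  ⇒  T⁴ = (1−a)S/(1σ).
T⁴ = 0.710·254/(1·5.67×10⁻⁸) = 3.181×10⁹ K⁴.
T = (3.181×10⁹)^(1/4).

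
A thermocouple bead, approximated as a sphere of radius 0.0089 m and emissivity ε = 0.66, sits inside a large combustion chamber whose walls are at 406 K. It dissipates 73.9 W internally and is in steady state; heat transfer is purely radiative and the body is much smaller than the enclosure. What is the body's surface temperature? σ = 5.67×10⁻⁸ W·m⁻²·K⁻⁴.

For a small grey body in a large enclosure, net radiated power = εσA(T⁴ − T_w⁴).
Steady state: P = εσA(T⁴ − T_w⁴) with A = 4πr² = 9.954×10⁻⁴ m².
T⁴ = P/(εσA) + T_w⁴ = 73.9/(0.66·5.67×10⁻⁸·9.954×10⁻⁴) + (406)⁴
    = 1.984×10¹² + 2.717×10¹⁰ = 2.011×10¹² K⁴.

T ≈ 1190 K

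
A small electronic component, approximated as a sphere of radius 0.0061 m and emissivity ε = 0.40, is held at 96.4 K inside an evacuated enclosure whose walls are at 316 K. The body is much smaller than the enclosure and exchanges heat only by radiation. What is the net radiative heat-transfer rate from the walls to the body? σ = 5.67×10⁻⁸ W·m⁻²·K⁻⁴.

For a small grey body in a large enclosure: P_net = εσA(T_body⁴ − T_wall⁴).
A = 4πr² = 4.676×10⁻⁴ m²; T_body⁴ − T_wall⁴ = 8.636×10⁷ − 9.971×10⁹ = -9.885×10⁹ K⁴.
|P_net| = 0.40·5.67×10⁻⁸·4.676×10⁻⁴·9.885×10⁹.

P_net ≈ 0.105 W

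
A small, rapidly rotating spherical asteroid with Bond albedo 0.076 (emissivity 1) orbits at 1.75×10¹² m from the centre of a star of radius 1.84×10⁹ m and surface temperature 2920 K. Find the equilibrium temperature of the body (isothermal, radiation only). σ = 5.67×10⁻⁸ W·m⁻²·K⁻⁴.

The star's surface emits σT_*⁴; at distance d the flux is S = σT_*⁴(R_*/d)².
S = 5.67×10⁻⁸·(2920)⁴·(1.84×10⁹/1.75×10¹²)² = 4.557 W/m².
For an isothermal sphere T⁴ = (1−a)S/(4σ) = 1.857×10⁷ K⁴.

T ≈ 65.6 K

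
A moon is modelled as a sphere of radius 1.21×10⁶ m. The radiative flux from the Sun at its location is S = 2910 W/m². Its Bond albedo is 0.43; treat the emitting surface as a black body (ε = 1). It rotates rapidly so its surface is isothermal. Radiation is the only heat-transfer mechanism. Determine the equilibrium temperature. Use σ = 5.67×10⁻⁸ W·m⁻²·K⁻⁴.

At equilibrium, absorbed power = emitted power.
Absorbing cross-section = πr² = 4.600×10¹² m²; emitting surface = 4πr² = 1.840×10¹³ m² (ratio 4).
(1−a)S·A_cross = εσ·A_surf·T⁴  ⇒  T⁴ = (1−a)S/(4σ).
T⁴ = 0.570·2910/(4·5.67×10⁻⁸) = 7.313×10⁹ K⁴.
T = (7.313×10⁹)^(1/4).

T ≈ 292 K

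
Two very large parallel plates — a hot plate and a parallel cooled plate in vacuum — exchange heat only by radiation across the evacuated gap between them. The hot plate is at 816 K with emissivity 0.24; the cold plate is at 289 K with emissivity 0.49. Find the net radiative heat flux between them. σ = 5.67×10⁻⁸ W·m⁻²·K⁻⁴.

For two infinite grey parallel plates, q = σ(T₁⁴ − T₂⁴)/(1/ε₁ + 1/ε₂ − 1).
T₁⁴ − T₂⁴ = 4.434×10¹¹ − 6.976×10⁹ = 4.364×10¹¹ K⁴.
1/ε₁ + 1/ε₂ − 1 = 4.167 + 2.041 − 1 = 5.207.
q = 5.67×10⁻⁸ × 4.364×10¹¹ / 5.207.

q ≈ 4750 W/m²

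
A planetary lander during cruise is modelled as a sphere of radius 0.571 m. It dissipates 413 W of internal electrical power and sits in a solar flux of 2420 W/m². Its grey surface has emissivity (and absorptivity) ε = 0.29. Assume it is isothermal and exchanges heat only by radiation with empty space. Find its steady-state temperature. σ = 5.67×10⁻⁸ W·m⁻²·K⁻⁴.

T ≈ 360 K

At steady state, absorbed solar power + internal power = radiated power.
Absorbed: α·S·A_cross = 0.29·2420·1.024 = 718.8 W (cross-section πr²).
Total input = 718.8 + 413 = 1132 W.
Radiated: εσ·A_surf·T⁴ with A_surf = 4πr² = 4.097 m².
T⁴ = 1132/(0.29·5.67×10⁻⁸·4.097) = 1.680×10¹⁰ K⁴.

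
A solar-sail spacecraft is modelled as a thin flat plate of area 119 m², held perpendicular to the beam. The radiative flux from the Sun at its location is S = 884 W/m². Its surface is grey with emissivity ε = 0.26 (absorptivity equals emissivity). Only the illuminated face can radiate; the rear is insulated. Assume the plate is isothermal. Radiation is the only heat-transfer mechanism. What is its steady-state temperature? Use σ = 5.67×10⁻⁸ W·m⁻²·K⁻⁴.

At equilibrium, absorbed power = emitted power.
Absorbing cross-section = A = 119.0 m²; emitting surface = A = 119.0 m² (ratio 1).
εS·A_cross = εσ·A_surf·T⁴  ⇒  T⁴ = S/(1σ)   (ε cancels).
T⁴ = 884/(1·5.67×10⁻⁸) = 1.559×10¹⁰ K⁴.
T = (1.559×10¹⁰)^(1/4).

T ≈ 353 K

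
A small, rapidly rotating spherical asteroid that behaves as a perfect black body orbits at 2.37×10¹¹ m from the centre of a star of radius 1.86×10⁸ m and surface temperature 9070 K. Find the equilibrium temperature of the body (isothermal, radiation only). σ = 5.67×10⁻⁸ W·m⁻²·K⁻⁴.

T ≈ 180 K

The star's surface emits σT_*⁴; at distance d the flux is S = σT_*⁴(R_*/d)².
S = 5.67×10⁻⁸·(9070)⁴·(1.86×10⁸/2.37×10¹¹)² = 236.3 W/m².
For an isothermal sphere T⁴ = (1−a)S/(4σ) = 1.042×10⁹ K⁴.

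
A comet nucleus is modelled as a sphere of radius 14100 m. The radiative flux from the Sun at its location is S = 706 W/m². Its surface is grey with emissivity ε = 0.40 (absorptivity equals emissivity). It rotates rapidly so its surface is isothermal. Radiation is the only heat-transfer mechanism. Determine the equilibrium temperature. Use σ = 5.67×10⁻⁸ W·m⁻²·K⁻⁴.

T ≈ 236 K

At equilibrium, absorbed power = emitted power.
Absorbing cross-section = πr² = 6.246×10⁸ m²; emitting surface = 4πr² = 2.498×10⁹ m² (ratio 4).
εS·A_cross = εσ·A_surf·T⁴  ⇒  T⁴ = S/(4σ)   (ε cancels).
T⁴ = 706/(4·5.67×10⁻⁸) = 3.113×10⁹ K⁴.
T = (3.113×10⁹)^(1/4).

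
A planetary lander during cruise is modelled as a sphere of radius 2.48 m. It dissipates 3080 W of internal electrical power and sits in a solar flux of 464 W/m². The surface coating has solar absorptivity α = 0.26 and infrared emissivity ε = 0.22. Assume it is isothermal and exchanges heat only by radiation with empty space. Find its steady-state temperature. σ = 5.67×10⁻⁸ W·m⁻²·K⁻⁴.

At steady state, absorbed solar power + internal power = radiated power.
Absorbed: α·S·A_cross = 0.26·464·19.32 = 2331 W (cross-section πr²).
Total input = 2331 + 3080 = 5411 W.
Radiated: εσ·A_surf·T⁴ with A_surf = 4πr² = 77.29 m².
T⁴ = 5411/(0.22·5.67×10⁻⁸·77.29) = 5.613×10⁹ K⁴.

T ≈ 274 K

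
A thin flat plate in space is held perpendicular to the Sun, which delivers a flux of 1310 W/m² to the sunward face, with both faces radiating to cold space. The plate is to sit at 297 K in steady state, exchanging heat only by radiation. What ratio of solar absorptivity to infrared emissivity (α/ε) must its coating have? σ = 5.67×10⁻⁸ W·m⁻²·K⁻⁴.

α/ε ≈ 0.674

Balance: αS·A = εσ·2A·T⁴ ⇒ α/ε = 2σT⁴/S.
α/ε = 2·5.67×10⁻⁸·(297)⁴/1310 = 2·5.67×10⁻⁸·7.781×10⁹/1310.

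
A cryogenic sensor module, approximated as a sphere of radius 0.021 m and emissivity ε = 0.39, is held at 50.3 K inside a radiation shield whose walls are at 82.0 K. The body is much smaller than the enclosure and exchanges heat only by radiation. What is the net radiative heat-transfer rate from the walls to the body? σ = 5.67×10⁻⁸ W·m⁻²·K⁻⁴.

P_net ≈ 0.00476 W

For a small grey body in a large enclosure: P_net = εσA(T_body⁴ − T_wall⁴).
A = 4πr² = 0.005542 m²; T_body⁴ − T_wall⁴ = 6.401×10⁶ − 4.521×10⁷ = -3.881×10⁷ K⁴.
|P_net| = 0.39·5.67×10⁻⁸·0.005542·3.881×10⁷.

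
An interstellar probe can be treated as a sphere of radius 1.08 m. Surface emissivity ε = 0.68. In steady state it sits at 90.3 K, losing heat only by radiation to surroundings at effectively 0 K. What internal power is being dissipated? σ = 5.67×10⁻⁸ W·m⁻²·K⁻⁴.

Steady state: P = εσA T⁴.
A = 4πr² = 14.66 m²; T⁴ = (90.3)⁴ = 6.649×10⁷ K⁴.
P = 0.68 × 5.67×10⁻⁸ × 14.66 × 6.649×10⁷.

P ≈ 37.6 W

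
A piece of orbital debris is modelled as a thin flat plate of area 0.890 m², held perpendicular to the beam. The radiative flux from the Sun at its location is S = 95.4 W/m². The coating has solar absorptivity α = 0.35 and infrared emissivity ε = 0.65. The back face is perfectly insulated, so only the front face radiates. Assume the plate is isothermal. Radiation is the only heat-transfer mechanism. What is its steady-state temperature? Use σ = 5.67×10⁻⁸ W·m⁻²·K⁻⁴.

T ≈ 173 K

At equilibrium, absorbed power = emitted power.
Absorbing cross-section = A = 0.8900 m²; emitting surface = A = 0.8900 m² (ratio 1).
αS·A_cross = εσ·A_surf·T⁴  ⇒  T⁴ = αS/(ε·1σ).
T⁴ = 0.350·95.4/(0.65·1·5.67×10⁻⁸) = 9.060×10⁸ K⁴.
T = (9.060×10⁸)^(1/4).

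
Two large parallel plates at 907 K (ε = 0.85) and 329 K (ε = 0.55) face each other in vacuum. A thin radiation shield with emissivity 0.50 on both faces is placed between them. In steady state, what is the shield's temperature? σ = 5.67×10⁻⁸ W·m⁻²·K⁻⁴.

In steady state the net flux on the hot side equals that on the cold side.
σ(T₁⁴−T_s⁴)/D₁ = σ(T_s⁴−T₂⁴)/D₂, with D₁ = 1/ε₁+1/ε_s−1 = 2.176, D₂ = 1/ε_s+1/ε₂−1 = 2.818.
Solve for T_s⁴: T_s⁴ = (D₂·T₁⁴ + D₁·T₂⁴)/(D₁+D₂) = 3.870×10¹¹ K⁴.

T_s ≈ 789 K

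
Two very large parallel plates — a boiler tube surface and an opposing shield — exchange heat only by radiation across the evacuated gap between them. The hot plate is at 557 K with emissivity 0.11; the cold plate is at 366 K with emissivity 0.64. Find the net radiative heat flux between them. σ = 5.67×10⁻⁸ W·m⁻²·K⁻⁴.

For two infinite grey parallel plates, q = σ(T₁⁴ − T₂⁴)/(1/ε₁ + 1/ε₂ − 1).
T₁⁴ − T₂⁴ = 9.625×10¹⁰ − 1.794×10¹⁰ = 7.831×10¹⁰ K⁴.
1/ε₁ + 1/ε₂ − 1 = 9.091 + 1.562 − 1 = 9.653.
q = 5.67×10⁻⁸ × 7.831×10¹⁰ / 9.653.

q ≈ 460 W/m²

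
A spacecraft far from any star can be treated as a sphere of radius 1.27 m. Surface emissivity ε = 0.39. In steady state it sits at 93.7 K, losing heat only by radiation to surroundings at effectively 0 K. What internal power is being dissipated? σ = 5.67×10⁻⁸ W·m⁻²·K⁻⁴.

P ≈ 34.5 W

Steady state: P = εσA T⁴.
A = 4πr² = 20.27 m²; T⁴ = (93.7)⁴ = 7.708×10⁷ K⁴.
P = 0.39 × 5.67×10⁻⁸ × 20.27 × 7.708×10⁷.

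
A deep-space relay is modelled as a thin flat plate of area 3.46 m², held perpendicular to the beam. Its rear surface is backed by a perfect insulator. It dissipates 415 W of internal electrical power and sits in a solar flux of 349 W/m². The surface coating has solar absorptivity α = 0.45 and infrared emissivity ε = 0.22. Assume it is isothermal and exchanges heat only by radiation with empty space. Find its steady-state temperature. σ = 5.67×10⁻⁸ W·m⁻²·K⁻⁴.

T ≈ 386 K

At steady state, absorbed solar power + internal power = radiated power.
Absorbed: α·S·A_cross = 0.45·349·3.460 = 543.4 W (cross-section A).
Total input = 543.4 + 415 = 958.4 W.
Radiated: εσ·A_surf·T⁴ with A_surf = A = 3.460 m².
T⁴ = 958.4/(0.22·5.67×10⁻⁸·3.460) = 2.221×10¹⁰ K⁴.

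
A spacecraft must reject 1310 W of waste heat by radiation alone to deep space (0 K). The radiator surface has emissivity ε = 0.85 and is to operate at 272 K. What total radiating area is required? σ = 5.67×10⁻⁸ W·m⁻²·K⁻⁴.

A ≈ 4.97 m²

P = εσA T⁴ ⇒ A = P/(εσT⁴).
T⁴ = 5.474×10⁹ K⁴.
A = 1310/(0.85 × 5.67×10⁻⁸ × 5.474×10⁹).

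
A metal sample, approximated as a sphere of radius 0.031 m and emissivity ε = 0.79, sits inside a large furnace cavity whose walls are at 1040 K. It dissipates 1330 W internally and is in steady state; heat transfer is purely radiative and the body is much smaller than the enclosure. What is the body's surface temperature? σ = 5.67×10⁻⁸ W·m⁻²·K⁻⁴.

For a small grey body in a large enclosure, net radiated power = εσA(T⁴ − T_w⁴).
Steady state: P = εσA(T⁴ − T_w⁴) with A = 4πr² = 0.01208 m².
T⁴ = P/(εσA) + T_w⁴ = 1330/(0.79·5.67×10⁻⁸·0.01208) + (1040)⁴
    = 2.459×10¹² + 1.170×10¹² = 3.629×10¹² K⁴.

T ≈ 1380 K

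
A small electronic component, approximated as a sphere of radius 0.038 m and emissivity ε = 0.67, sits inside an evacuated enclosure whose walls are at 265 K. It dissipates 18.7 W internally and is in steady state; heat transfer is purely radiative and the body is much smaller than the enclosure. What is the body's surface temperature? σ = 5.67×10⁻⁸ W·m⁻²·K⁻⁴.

T ≈ 423 K

For a small grey body in a large enclosure, net radiated power = εσA(T⁴ − T_w⁴).
Steady state: P = εσA(T⁴ − T_w⁴) with A = 4πr² = 0.01815 m².
T⁴ = P/(εσA) + T_w⁴ = 18.7/(0.67·5.67×10⁻⁸·0.01815) + (265)⁴
    = 2.713×10¹⁰ + 4.932×10⁹ = 3.206×10¹⁰ K⁴.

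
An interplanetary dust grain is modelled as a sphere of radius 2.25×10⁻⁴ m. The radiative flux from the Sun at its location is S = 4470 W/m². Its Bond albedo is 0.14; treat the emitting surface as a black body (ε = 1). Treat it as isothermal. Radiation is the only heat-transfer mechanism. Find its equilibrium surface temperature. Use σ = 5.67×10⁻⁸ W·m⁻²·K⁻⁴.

T ≈ 361 K

At equilibrium, absorbed power = emitted power.
Absorbing cross-section = πr² = 1.590×10⁻⁷ m²; emitting surface = 4πr² = 6.362×10⁻⁷ m² (ratio 4).
(1−a)S·A_cross = εσ·A_surf·T⁴  ⇒  T⁴ = (1−a)S/(4σ).
T⁴ = 0.860·4470/(4·5.67×10⁻⁸) = 1.695×10¹⁰ K⁴.
T = (1.695×10¹⁰)^(1/4).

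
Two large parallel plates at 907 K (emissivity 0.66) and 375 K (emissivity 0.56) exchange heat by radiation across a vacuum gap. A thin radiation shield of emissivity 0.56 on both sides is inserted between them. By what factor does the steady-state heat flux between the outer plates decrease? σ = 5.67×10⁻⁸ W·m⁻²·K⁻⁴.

factor ≈ 2.12

Without shield: q₀ = σΔ(T⁴)/(1/ε₁+1/ε₂−1) with denominator 2.301.
With shield the two gaps are in series; the resistances add: (1/ε₁+1/ε_s−1)+(1/ε_s+1/ε₂−1) = 2.301+2.571 = 4.872.
Heat-flux ratio q₀/q = 4.872/2.301.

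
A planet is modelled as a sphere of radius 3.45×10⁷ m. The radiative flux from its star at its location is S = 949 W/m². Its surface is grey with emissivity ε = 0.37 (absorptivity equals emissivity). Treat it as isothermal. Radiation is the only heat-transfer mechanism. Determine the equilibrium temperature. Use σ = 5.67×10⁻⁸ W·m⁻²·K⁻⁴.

At equilibrium, absorbed power = emitted power.
Absorbing cross-section = πr² = 3.739×10¹⁵ m²; emitting surface = 4πr² = 1.496×10¹⁶ m² (ratio 4).
εS·A_cross = εσ·A_surf·T⁴  ⇒  T⁴ = S/(4σ)   (ε cancels).
T⁴ = 949/(4·5.67×10⁻⁸) = 4.184×10⁹ K⁴.
T = (4.184×10⁹)^(1/4).

T ≈ 254 K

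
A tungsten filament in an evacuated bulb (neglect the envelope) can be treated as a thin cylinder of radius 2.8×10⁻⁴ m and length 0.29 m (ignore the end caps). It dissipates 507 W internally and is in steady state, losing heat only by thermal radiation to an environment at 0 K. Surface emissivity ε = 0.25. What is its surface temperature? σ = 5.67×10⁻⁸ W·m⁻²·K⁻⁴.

Steady state: internal power = radiated power, P = εσA T⁴.
Radiating area A = 2πrL = 5.102×10⁻⁴ m².
T⁴ = P/(εσA) = 507/(0.25·5.67×10⁻⁸·5.102×10⁻⁴) = 7.011×10¹³ K⁴.
T = (7.011×10¹³)^(1/4).

T ≈ 2890 K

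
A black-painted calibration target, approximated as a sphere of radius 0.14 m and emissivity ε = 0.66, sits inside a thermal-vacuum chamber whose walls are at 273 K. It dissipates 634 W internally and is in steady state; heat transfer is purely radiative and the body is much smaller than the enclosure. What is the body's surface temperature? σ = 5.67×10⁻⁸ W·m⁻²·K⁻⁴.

For a small grey body in a large enclosure, net radiated power = εσA(T⁴ − T_w⁴).
Steady state: P = εσA(T⁴ − T_w⁴) with A = 4πr² = 0.2463 m².
T⁴ = P/(εσA) + T_w⁴ = 634/(0.66·5.67×10⁻⁸·0.2463) + (273)⁴
    = 6.879×10¹⁰ + 5.555×10⁹ = 7.434×10¹⁰ K⁴.

T ≈ 522 K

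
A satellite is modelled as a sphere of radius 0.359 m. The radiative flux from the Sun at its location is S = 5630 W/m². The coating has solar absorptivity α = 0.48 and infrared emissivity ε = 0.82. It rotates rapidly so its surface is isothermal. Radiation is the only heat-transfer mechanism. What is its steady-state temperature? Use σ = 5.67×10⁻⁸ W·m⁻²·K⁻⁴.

At equilibrium, absorbed power = emitted power.
Absorbing cross-section = πr² = 0.4049 m²; emitting surface = 4πr² = 1.620 m² (ratio 4).
αS·A_cross = εσ·A_surf·T⁴  ⇒  T⁴ = αS/(ε·4σ).
T⁴ = 0.480·5630/(0.82·4·5.67×10⁻⁸) = 1.453×10¹⁰ K⁴.
T = (1.453×10¹⁰)^(1/4).

T ≈ 347 K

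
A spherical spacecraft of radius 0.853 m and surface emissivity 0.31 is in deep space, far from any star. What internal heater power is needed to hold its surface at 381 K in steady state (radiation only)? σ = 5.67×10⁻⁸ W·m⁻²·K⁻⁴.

P ≈ 3390 W

P = εσ·4πr²·T⁴.
4πr² = 9.143 m²; T⁴ = 2.107×10¹⁰ K⁴.
P = 0.31·5.67×10⁻⁸·9.143·2.107×10¹⁰.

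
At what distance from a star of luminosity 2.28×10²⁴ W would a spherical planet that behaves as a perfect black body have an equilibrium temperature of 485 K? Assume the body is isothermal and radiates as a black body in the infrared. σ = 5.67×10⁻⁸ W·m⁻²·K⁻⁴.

For an isothermal black-emitting sphere, (1−a)S·πr² = σ·4πr²·T⁴ ⇒ S = 4σT⁴/(1−a).
S = 4·5.67×10⁻⁸·(485)⁴/1.00 = 12550 W/m².
Flux falls as S = L/(4πd²), so d = √(L/(4πS)) = √(2.28×10²⁴/(4π·12550)).

d ≈ 3.80×10⁹ m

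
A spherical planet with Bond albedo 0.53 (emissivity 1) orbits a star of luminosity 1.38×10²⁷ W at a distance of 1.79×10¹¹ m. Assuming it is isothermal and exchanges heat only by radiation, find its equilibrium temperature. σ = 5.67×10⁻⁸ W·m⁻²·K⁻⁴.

First find the stellar flux at distance d: S = L/(4πd²) = 1.38×10²⁷/(4π·(1.79×10¹¹)²) = 3427 W/m².
For an isothermal sphere, absorbed (1−a)S·πr² = emitted σ·4πr²·T⁴, so T⁴ = (1−a)S/(4σ).
T⁴ = 0.470·3427/(4·5.67×10⁻⁸) = 7.103×10⁹ K⁴.

T ≈ 290 K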